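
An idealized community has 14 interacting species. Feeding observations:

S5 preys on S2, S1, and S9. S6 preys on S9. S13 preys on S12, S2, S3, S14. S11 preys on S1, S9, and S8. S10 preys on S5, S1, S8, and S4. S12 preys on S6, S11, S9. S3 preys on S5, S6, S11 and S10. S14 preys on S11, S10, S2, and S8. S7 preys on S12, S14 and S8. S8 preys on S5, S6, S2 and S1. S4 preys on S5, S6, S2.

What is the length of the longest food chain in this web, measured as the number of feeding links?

5 links

One longest chain: S1 → S5 → S8 → S11 → S3 → S13.
It has 6 species and 5 links.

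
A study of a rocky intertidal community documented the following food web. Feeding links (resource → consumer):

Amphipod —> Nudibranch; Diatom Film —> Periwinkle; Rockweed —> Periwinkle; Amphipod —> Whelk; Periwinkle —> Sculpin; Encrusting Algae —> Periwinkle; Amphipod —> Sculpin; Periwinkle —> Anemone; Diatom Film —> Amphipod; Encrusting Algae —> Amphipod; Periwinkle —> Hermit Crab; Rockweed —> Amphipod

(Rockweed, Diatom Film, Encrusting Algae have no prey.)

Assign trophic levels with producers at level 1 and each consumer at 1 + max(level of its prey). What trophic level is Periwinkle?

Rockweed is a producer → level 1.
Periwinkle eats Rockweed (level 1); other prey at levels: Diatom Film 1, Encrusting Algae 1 → level 2.

Trophic level 2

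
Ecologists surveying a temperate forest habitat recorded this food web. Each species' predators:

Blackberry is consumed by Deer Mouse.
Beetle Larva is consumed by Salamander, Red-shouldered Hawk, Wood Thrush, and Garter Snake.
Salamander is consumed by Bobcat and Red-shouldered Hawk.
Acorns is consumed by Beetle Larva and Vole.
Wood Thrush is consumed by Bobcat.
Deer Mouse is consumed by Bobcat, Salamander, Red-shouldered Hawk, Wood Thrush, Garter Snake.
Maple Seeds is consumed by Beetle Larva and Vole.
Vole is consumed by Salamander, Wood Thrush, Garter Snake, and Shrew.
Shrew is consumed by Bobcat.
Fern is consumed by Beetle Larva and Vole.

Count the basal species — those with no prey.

4

Basal species (no prey listed): Acorns, Blackberry, Maple Seeds, Fern.
Count: 4.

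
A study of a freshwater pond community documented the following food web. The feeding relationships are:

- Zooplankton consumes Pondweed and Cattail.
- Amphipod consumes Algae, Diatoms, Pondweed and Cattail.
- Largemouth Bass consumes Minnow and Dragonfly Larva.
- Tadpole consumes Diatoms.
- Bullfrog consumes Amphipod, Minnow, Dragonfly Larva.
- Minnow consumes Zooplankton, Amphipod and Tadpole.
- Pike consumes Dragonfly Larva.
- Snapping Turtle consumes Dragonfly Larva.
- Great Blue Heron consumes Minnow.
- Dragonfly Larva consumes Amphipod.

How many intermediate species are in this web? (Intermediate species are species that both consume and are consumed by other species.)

Intermediate species (has both prey and predators): Amphipod, Zooplankton, Tadpole, Dragonfly Larva, Minnow.
Count: 5.

5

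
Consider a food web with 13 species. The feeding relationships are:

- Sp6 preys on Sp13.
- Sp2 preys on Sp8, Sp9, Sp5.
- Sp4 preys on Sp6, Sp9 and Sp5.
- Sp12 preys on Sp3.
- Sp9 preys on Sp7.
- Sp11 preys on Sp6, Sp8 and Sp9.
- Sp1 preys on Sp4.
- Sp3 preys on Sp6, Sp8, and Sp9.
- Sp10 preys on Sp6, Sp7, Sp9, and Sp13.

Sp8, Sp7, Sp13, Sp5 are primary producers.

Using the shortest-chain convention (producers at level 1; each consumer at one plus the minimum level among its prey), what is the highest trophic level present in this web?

3

Producers (level 1): Sp8, Sp7, Sp13, Sp5.
Following each consumer down to its lowest-level prey: Sp5 → Sp4 → Sp1 (levels 1 through 3).
All prey of Sp1 (Sp4 2) are at level 2 or above, so Sp1 is at level 1 + 2 = 3.
Every consumer has at least one prey at level 2 or below, so none exceeds level 3.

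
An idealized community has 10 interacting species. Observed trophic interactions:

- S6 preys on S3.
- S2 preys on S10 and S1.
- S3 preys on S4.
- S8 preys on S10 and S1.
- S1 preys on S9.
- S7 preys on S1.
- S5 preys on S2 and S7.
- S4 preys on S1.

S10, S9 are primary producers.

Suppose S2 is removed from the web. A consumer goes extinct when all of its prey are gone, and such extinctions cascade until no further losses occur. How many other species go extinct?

0

Remove S2.
Every predator of it retains at least one other prey: S5 still has S7.
No consumer loses all prey, so no secondary extinctions occur.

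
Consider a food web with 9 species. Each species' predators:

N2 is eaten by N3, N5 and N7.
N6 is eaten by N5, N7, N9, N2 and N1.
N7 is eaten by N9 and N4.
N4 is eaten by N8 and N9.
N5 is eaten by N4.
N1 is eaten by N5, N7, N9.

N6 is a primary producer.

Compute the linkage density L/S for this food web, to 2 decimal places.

There are L = 16 links among S = 9 species.
L/S = 16/9 = 1.7778 ≈ 1.78.

L/S = 1.78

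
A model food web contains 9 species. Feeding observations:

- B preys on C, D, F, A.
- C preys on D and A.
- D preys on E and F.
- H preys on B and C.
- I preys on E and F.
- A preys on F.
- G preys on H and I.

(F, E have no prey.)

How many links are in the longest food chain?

One longest chain: F → A → C → B → H → G.
It has 6 species and 5 links.

5 links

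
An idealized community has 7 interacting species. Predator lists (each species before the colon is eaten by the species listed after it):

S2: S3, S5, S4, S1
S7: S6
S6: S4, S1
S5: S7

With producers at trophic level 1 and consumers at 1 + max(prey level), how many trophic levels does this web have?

Producers (level 1): S2.
S2 → S5 → S7 → S6 → S4 gives S4 level 5.
No species has a prey at level 5, so no species reaches level 6.

5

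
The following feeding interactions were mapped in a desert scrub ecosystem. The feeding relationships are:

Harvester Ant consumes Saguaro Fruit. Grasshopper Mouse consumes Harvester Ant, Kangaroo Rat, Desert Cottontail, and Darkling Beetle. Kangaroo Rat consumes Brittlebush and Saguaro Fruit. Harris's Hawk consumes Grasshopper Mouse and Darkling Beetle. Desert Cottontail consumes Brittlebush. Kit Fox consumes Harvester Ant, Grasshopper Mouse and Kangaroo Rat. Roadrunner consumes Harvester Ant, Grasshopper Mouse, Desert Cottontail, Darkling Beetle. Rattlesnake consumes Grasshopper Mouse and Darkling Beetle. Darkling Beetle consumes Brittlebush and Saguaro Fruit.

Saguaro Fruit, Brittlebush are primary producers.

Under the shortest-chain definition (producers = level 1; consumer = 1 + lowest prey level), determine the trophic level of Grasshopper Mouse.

Trophic level 3

Brittlebush is a producer → level 1.
Desert Cottontail eats Brittlebush → level 2.
Grasshopper Mouse eats Desert Cottontail → level 3.
No prey of Grasshopper Mouse is below level 2, so 3 is the minimum.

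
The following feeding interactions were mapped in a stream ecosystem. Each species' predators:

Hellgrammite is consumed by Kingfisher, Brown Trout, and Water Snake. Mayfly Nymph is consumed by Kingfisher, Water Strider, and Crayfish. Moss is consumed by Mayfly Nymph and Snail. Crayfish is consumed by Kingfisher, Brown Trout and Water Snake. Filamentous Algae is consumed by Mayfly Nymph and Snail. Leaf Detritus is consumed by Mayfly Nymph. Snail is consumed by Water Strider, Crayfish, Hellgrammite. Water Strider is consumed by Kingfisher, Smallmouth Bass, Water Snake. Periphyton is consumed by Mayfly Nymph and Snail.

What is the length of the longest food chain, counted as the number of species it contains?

4 species

One longest chain: Moss → Snail → Water Strider → Water Snake.
It has 4 species and 3 links.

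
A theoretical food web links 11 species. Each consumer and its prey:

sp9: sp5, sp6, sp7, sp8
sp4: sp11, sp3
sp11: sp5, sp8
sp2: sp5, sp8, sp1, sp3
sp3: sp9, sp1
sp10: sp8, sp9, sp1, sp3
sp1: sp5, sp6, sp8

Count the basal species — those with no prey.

4

Basal species (no prey listed): sp5, sp6, sp7, sp8.
Count: 4.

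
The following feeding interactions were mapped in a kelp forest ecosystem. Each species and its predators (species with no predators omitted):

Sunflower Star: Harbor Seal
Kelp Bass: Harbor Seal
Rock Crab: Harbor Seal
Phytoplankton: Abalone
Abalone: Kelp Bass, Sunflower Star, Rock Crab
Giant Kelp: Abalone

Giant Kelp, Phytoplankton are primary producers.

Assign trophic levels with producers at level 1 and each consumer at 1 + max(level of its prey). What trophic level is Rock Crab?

Giant Kelp is a producer → level 1.
Abalone eats Giant Kelp (level 1); other prey at levels: Phytoplankton 1 → level 2.
Rock Crab eats Abalone → level 3.

Trophic level 3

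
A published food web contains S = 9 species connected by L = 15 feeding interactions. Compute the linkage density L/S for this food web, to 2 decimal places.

L/S = 1.67

There are L = 15 links among S = 9 species.
L/S = 15/9 = 1.6667 ≈ 1.67.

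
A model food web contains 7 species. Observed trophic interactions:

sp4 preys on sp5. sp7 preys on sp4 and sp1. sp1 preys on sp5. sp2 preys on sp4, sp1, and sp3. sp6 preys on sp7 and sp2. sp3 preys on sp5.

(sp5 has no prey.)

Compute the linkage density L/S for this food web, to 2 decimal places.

There are L = 10 links among S = 7 species.
L/S = 10/7 = 1.4286 ≈ 1.43.

L/S = 1.43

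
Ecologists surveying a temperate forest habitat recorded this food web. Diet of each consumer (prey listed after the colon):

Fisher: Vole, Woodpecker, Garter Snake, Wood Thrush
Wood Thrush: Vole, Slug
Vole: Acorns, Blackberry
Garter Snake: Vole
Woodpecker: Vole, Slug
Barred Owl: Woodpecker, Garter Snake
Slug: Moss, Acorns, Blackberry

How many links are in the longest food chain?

3 links

One longest chain: Acorns → Vole → Woodpecker → Barred Owl.
It has 4 species and 3 links.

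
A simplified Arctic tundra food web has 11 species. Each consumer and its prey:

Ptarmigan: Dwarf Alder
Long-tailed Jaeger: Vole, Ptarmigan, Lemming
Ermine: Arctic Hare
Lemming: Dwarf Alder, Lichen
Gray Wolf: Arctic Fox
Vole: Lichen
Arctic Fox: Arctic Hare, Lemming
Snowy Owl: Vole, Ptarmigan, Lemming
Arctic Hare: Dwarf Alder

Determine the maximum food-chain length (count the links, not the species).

One longest chain: Dwarf Alder → Arctic Hare → Arctic Fox → Gray Wolf.
It has 4 species and 3 links.

3 links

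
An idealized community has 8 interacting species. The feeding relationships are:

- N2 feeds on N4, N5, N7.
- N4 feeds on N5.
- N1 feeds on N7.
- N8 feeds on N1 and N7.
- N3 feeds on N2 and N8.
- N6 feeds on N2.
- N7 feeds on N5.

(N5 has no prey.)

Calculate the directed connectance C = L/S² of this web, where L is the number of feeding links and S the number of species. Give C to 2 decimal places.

The web has S = 8 species and L = 11 feeding links.
C = L / S² = 11 / 64 = 0.1719 ≈ 0.17.

C = 0.17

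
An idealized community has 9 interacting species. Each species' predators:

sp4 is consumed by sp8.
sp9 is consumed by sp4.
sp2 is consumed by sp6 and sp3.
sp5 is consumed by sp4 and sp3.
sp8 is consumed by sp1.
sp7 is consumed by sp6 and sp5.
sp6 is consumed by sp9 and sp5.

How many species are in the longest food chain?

6 species

One longest chain: sp2 → sp6 → sp5 → sp4 → sp8 → sp1.
It has 6 species and 5 links.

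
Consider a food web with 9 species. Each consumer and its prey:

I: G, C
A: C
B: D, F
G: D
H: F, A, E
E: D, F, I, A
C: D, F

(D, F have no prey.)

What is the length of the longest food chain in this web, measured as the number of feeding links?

4 links

One longest chain: D → G → I → E → H.
It has 5 species and 4 links.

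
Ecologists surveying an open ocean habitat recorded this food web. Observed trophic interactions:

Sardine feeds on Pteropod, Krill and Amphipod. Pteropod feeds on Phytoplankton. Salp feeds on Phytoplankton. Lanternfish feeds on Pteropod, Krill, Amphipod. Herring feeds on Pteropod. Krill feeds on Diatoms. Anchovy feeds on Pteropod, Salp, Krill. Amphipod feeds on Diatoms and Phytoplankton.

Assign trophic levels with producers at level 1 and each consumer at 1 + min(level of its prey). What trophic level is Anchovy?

Trophic level 3

Diatoms is a producer → level 1.
Krill eats Diatoms → level 2.
Anchovy eats Krill → level 3.
No prey of Anchovy is below level 2, so 3 is the minimum.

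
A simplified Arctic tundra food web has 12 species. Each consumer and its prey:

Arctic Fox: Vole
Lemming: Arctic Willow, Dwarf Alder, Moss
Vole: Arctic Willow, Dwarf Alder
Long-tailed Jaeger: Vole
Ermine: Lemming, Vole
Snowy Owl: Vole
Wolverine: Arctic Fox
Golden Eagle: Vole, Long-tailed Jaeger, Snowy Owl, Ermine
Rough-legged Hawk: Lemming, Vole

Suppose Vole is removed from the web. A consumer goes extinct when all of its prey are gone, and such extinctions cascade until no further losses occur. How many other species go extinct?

Remove Vole.
Round 1: Arctic Fox (all prey gone), Long-tailed Jaeger (all prey gone), Snowy Owl (all prey gone) → extinct.
Round 2: Wolverine (all prey gone) → extinct.
No further losses. Total secondary extinctions: 4.

4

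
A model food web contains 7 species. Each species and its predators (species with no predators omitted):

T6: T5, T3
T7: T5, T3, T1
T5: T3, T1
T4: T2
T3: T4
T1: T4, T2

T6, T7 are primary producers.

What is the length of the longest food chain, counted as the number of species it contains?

5 species

One longest chain: T6 → T5 → T3 → T4 → T2.
It has 5 species and 4 links.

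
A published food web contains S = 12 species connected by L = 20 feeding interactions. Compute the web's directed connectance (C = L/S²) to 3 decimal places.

The web has S = 12 species and L = 20 feeding links.
C = L / S² = 20 / 144 = 0.1389 ≈ 0.139.

C = 0.139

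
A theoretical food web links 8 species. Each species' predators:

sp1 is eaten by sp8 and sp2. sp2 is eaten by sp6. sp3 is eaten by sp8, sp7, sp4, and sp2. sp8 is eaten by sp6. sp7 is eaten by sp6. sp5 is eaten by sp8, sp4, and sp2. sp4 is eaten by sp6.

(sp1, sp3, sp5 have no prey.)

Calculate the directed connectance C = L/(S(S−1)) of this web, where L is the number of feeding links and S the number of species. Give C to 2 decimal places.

The web has S = 8 species and L = 13 feeding links.
C = L / (S(S−1)) = 13 / 56 = 0.2321 ≈ 0.23.

C = 0.23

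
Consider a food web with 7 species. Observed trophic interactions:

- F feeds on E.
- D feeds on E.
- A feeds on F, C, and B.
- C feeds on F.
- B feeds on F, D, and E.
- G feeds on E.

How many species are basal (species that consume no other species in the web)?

Basal species (no prey listed): E.
Count: 1.

1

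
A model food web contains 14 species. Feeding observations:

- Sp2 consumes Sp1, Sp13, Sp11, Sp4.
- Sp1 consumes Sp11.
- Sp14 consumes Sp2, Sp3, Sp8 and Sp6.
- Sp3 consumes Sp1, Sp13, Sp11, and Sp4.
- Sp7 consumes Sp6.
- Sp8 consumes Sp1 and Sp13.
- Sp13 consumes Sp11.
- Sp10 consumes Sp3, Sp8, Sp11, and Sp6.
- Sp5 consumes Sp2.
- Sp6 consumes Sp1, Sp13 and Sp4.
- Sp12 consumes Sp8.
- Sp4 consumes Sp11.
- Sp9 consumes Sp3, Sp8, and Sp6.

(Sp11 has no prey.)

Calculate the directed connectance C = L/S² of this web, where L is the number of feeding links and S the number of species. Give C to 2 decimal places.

The web has S = 14 species and L = 30 feeding links.
C = L / S² = 30 / 196 = 0.1531 ≈ 0.15.

C = 0.15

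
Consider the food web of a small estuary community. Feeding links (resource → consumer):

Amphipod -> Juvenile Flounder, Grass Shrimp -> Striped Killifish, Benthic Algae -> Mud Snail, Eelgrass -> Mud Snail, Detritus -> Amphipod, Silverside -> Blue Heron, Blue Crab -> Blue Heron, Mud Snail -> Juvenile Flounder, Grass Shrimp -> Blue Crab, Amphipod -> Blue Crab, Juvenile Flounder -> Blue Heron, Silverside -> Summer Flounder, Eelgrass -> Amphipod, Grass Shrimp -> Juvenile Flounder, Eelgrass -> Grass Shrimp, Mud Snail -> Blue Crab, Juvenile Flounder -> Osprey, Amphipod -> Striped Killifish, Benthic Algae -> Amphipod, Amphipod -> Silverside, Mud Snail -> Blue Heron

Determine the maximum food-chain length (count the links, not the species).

One longest chain: Eelgrass → Grass Shrimp → Juvenile Flounder → Osprey.
It has 4 species and 3 links.

3 links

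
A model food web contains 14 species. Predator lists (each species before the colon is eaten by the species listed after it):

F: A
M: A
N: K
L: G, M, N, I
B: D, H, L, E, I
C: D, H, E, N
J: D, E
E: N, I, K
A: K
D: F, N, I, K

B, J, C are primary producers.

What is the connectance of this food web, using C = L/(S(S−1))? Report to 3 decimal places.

C = 0.143

The web has S = 14 species and L = 26 feeding links.
C = L / (S(S−1)) = 26 / 182 = 0.1429 ≈ 0.143.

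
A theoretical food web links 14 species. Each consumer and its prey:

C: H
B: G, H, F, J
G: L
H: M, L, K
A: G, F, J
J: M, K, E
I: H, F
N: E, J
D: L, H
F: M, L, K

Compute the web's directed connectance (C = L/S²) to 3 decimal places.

C = 0.122

The web has S = 14 species and L = 24 feeding links.
C = L / S² = 24 / 196 = 0.1224 ≈ 0.122.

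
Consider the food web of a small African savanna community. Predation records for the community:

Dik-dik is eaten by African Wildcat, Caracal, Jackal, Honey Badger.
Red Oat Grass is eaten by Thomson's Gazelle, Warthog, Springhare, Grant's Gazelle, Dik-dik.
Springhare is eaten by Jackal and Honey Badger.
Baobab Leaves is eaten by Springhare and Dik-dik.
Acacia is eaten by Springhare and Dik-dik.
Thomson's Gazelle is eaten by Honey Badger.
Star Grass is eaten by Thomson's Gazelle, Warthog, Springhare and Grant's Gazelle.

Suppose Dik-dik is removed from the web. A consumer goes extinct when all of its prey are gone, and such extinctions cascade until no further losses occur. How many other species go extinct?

Remove Dik-dik.
Round 1: African Wildcat (all prey gone), Caracal (all prey gone) → extinct.
No further losses. Total secondary extinctions: 2.

2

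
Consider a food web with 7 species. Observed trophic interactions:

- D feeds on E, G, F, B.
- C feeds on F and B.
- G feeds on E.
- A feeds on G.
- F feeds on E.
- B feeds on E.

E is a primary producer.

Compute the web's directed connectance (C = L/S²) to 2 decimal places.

C = 0.20

The web has S = 7 species and L = 10 feeding links.
C = L / S² = 10 / 49 = 0.2041 ≈ 0.20.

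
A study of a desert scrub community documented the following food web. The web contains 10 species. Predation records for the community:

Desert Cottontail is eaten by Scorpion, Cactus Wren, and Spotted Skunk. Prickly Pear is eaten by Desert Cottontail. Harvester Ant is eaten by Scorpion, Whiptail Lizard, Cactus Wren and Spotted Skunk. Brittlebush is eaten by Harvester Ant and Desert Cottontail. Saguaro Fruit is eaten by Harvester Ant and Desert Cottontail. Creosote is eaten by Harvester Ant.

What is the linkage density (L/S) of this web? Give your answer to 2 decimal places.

There are L = 13 links among S = 10 species.
L/S = 13/10 = 1.3000 ≈ 1.30.

L/S = 1.30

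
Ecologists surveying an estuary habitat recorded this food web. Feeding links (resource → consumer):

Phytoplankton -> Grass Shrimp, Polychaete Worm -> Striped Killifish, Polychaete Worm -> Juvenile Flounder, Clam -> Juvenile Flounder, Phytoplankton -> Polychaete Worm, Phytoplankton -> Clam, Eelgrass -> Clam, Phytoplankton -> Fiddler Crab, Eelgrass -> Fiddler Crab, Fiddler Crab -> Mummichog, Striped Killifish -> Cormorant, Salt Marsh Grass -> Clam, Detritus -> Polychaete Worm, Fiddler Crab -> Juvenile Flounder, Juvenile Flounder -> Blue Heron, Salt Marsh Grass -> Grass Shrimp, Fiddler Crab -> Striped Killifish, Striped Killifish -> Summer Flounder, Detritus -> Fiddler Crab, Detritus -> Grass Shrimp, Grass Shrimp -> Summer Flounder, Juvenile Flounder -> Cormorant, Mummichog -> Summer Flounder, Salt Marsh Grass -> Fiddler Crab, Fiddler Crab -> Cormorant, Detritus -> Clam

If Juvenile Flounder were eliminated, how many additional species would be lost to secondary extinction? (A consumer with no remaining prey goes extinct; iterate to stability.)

Remove Juvenile Flounder.
Round 1: Blue Heron (all prey gone) → extinct.
No further losses. Total secondary extinctions: 1.

1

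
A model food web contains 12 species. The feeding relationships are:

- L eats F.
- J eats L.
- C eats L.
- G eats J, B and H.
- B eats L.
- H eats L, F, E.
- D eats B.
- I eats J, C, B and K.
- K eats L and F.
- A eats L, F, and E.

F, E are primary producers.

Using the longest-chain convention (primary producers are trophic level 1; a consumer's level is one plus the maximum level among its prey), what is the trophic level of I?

Trophic level 4

F is a producer → level 1.
L eats F → level 2.
J eats L → level 3.
I eats J (level 3); other prey at levels: K 3, C 3, B 3 → level 4.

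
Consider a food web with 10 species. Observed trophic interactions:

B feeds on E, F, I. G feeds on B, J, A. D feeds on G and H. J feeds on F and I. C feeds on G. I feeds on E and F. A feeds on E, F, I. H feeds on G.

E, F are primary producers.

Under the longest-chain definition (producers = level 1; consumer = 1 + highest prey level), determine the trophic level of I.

E is a producer → level 1.
I eats E (level 1); other prey at levels: F 1 → level 2.

Trophic level 2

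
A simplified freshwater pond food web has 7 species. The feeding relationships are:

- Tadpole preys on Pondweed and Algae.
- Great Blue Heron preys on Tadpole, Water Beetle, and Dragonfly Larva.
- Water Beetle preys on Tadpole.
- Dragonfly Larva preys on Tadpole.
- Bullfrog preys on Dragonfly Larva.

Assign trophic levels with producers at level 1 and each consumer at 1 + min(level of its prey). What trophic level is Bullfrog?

Algae is a producer → level 1.
Tadpole eats Algae → level 2.
Dragonfly Larva eats Tadpole → level 3.
Bullfrog eats Dragonfly Larva → level 4.
No prey of Bullfrog is below level 3, so 4 is the minimum.

Trophic level 4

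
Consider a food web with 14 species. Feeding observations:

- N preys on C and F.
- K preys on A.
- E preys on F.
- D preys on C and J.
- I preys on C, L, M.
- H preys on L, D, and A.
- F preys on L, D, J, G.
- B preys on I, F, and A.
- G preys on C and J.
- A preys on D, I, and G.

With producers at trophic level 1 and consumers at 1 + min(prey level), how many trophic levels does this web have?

4

Producers (level 1): M, J, C, L.
Following each consumer down to its lowest-level prey: M → I → A → K (levels 1 through 4).
All prey of K (A 3) are at level 3 or above, so K is at level 1 + 3 = 4.
Every consumer has at least one prey at level 3 or below, so none exceeds level 4.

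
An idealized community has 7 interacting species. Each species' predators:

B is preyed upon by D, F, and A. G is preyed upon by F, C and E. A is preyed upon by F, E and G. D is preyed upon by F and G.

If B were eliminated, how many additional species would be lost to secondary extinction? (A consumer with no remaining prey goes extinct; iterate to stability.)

Remove B.
Round 1: A (all prey gone), D (all prey gone) → extinct.
Round 2: G (all prey gone) → extinct.
Round 3: E (all prey gone), C (all prey gone), F (all prey gone) → extinct.
No further losses. Total secondary extinctions: 6.

6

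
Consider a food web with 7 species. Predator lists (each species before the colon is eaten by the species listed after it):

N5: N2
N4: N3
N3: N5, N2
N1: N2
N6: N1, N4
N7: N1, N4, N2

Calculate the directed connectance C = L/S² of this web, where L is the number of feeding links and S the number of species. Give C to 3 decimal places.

C = 0.204

The web has S = 7 species and L = 10 feeding links.
C = L / S² = 10 / 49 = 0.2041 ≈ 0.204.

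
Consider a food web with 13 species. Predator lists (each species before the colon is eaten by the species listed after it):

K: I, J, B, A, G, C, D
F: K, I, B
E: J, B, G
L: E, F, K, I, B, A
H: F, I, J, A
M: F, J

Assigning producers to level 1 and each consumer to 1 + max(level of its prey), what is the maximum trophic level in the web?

4

Producers (level 1): L, M, H.
L → F → K → G gives G level 4.
No species has a prey at level 4, so no species reaches level 5.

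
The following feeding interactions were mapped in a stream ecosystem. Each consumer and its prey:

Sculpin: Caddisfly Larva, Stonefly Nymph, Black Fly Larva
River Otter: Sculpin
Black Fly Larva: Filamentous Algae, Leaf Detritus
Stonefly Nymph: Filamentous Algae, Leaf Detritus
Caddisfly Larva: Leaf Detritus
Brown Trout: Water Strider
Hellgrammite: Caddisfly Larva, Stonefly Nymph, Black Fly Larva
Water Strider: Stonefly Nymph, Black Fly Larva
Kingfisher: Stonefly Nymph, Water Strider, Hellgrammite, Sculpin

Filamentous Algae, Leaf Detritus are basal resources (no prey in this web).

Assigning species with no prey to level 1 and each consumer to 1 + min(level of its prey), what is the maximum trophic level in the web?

4

Basal resources (level 1): Filamentous Algae, Leaf Detritus.
Following each consumer down to its lowest-level prey: Filamentous Algae → Stonefly Nymph → Water Strider → Brown Trout (levels 1 through 4).
All prey of Brown Trout (Water Strider 3) are at level 3 or above, so Brown Trout is at level 1 + 3 = 4.
Every consumer has at least one prey at level 3 or below, so none exceeds level 4.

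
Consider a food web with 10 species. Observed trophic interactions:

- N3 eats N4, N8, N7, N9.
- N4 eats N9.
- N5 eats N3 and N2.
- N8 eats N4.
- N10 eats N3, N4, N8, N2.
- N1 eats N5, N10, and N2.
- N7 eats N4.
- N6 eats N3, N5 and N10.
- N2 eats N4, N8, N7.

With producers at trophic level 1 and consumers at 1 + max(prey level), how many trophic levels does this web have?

Producers (level 1): N9.
N9 → N4 → N8 → N3 → N5 → N1 gives N1 level 6.
No species has a prey at level 6, so no species reaches level 7.

6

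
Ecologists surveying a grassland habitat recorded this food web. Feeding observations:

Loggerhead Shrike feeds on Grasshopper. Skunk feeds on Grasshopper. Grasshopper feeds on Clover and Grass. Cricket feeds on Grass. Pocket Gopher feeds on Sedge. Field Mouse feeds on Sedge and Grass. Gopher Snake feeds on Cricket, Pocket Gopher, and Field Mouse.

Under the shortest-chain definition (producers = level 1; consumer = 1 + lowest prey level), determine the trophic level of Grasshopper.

Grass is a producer → level 1.
Grasshopper eats Grass → level 2.

Trophic level 2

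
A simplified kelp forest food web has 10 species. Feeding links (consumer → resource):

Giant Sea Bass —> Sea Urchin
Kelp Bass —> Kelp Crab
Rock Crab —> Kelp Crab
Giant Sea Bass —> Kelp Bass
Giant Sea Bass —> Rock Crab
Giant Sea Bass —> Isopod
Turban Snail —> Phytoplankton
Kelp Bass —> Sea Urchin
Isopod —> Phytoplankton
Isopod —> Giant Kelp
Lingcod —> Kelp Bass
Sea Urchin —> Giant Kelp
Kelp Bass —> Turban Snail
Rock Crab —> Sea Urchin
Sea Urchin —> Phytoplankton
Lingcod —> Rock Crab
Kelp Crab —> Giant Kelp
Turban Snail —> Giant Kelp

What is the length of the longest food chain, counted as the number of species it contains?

One longest chain: Giant Kelp → Kelp Crab → Rock Crab → Lingcod.
It has 4 species and 3 links.

4 species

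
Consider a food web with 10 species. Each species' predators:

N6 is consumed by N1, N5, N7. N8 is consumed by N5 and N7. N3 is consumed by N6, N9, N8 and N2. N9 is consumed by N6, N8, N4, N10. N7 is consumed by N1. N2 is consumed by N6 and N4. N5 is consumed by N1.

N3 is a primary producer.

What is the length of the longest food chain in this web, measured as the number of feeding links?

4 links

One longest chain: N3 → N9 → N6 → N5 → N1.
It has 5 species and 4 links.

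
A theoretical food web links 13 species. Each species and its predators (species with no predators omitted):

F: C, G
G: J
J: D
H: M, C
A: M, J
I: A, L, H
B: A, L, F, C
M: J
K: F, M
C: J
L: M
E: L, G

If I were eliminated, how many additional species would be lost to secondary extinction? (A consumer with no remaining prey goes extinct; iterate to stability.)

Remove I.
Round 1: H (all prey gone) → extinct.
No further losses. Total secondary extinctions: 1.

1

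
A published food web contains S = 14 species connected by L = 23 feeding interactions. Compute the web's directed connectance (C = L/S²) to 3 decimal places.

C = 0.117

The web has S = 14 species and L = 23 feeding links.
C = L / S² = 23 / 196 = 0.1173 ≈ 0.117.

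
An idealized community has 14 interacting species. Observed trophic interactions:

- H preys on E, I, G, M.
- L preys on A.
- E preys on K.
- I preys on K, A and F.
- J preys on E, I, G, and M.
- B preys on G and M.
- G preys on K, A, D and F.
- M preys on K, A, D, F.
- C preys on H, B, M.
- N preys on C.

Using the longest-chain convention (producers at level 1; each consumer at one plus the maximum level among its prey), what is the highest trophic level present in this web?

Producers (level 1): D, K, F, A.
D → G → H → C → N gives N level 5.
No species has a prey at level 5, so no species reaches level 6.

5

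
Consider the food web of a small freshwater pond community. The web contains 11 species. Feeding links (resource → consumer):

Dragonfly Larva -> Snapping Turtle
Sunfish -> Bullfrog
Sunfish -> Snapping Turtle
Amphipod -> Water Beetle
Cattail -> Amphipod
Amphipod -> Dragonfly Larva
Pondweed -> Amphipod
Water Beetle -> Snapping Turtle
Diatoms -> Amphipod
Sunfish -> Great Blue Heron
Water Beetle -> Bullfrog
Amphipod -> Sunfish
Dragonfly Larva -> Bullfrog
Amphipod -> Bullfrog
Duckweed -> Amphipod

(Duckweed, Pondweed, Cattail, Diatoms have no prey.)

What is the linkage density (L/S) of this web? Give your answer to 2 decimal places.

L/S = 1.36

There are L = 15 links among S = 11 species.
L/S = 15/11 = 1.3636 ≈ 1.36.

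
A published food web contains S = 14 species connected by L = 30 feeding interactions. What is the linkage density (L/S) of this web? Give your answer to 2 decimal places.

There are L = 30 links among S = 14 species.
L/S = 30/14 = 2.1429 ≈ 2.14.

L/S = 2.14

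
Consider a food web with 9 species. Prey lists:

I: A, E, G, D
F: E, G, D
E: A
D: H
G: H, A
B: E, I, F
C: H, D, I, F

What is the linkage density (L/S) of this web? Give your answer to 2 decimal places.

There are L = 18 links among S = 9 species.
L/S = 18/9 = 2.0000 ≈ 2.00.

L/S = 2.00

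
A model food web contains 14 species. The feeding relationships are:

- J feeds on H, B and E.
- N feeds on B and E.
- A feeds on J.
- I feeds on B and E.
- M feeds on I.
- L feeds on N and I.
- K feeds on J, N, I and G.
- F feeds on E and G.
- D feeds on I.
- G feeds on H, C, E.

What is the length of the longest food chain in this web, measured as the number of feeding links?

One longest chain: B → N → L.
It has 3 species and 2 links.

2 links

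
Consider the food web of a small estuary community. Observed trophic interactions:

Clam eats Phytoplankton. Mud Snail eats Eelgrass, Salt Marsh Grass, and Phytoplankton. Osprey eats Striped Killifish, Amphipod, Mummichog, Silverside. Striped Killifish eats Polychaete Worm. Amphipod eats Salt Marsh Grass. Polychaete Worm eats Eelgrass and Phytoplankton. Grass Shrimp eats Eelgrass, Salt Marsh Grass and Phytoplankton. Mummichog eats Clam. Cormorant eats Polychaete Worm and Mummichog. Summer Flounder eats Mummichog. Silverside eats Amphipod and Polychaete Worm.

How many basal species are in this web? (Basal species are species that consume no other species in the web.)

Basal species (no prey listed): Eelgrass, Salt Marsh Grass, Phytoplankton.
Count: 3.

3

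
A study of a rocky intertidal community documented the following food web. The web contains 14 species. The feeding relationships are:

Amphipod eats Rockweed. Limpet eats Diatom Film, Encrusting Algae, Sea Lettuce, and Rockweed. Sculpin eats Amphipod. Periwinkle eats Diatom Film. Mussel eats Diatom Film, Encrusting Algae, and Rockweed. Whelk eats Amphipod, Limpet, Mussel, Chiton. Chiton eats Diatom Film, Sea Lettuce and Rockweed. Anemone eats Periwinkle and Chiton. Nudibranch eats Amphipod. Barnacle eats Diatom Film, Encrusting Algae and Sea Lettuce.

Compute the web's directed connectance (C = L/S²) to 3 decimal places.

C = 0.117

The web has S = 14 species and L = 23 feeding links.
C = L / S² = 23 / 196 = 0.1173 ≈ 0.117.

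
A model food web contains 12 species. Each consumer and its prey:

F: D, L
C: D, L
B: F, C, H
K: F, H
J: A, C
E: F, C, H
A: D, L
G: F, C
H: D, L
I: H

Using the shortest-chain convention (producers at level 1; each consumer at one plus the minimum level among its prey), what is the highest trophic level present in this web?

Producers (level 1): D, L.
Following each consumer down to its lowest-level prey: D → F → B (levels 1 through 3).
All prey of B (F 2, C 2, H 2) are at level 2 or above, so B is at level 1 + 2 = 3.
Every consumer has at least one prey at level 2 or below, so none exceeds level 3.

3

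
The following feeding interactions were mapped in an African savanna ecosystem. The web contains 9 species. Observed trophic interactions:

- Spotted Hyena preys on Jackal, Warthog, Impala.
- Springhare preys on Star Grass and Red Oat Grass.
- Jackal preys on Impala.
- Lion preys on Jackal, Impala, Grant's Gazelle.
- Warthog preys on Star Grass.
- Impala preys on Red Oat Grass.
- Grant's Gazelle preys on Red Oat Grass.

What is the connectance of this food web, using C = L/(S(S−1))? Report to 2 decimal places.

C = 0.17

The web has S = 9 species and L = 12 feeding links.
C = L / (S(S−1)) = 12 / 72 = 0.1667 ≈ 0.17.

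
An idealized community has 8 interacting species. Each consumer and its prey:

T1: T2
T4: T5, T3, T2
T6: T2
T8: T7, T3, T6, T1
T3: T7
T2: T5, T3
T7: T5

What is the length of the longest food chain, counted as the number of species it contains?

6 species

One longest chain: T5 → T7 → T3 → T2 → T6 → T8.
It has 6 species and 5 links.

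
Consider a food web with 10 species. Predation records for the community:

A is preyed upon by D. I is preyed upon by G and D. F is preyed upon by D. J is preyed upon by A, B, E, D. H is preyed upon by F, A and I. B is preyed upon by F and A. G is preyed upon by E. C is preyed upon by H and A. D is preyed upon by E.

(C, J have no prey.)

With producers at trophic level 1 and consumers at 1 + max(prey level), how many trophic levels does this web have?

Producers (level 1): C, J.
C → H → I → G → E gives E level 5.
No species has a prey at level 5, so no species reaches level 6.

5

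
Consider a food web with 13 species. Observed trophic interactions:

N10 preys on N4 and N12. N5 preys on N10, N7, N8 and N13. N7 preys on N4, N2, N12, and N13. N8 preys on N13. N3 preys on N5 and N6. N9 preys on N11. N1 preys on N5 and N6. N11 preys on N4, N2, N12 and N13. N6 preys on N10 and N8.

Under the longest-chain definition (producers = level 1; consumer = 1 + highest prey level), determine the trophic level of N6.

Trophic level 3

N12 is a producer → level 1.
N10 eats N12 (level 1); other prey at levels: N4 1 → level 2.
N6 eats N10 (level 2); other prey at levels: N8 2 → level 3.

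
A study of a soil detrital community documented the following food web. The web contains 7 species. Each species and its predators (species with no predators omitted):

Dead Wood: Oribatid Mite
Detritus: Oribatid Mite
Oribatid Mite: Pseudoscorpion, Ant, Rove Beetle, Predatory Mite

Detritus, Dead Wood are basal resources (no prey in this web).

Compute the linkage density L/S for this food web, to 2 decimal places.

There are L = 6 links among S = 7 species.
L/S = 6/7 = 0.8571 ≈ 0.86.

L/S = 0.86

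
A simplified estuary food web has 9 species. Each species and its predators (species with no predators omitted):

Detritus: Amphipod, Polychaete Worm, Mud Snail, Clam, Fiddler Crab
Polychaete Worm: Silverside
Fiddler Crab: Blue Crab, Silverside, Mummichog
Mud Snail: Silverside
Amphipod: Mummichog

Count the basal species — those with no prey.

Basal species (no prey listed): Detritus.
Count: 1.

1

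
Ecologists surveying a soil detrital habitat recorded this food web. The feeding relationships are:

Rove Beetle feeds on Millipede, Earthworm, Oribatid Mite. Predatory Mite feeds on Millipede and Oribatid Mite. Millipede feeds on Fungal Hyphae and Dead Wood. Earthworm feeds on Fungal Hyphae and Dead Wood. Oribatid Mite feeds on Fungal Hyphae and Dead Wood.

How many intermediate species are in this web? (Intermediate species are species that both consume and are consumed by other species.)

3

Intermediate species (has both prey and predators): Oribatid Mite, Earthworm, Millipede.
Count: 3.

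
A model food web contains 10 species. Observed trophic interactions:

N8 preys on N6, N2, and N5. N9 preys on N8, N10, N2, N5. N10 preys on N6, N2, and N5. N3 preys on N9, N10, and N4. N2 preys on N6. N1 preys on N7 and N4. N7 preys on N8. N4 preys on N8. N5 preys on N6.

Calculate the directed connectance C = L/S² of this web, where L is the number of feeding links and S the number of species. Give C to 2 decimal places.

The web has S = 10 species and L = 19 feeding links.
C = L / S² = 19 / 100 = 0.1900 ≈ 0.19.

C = 0.19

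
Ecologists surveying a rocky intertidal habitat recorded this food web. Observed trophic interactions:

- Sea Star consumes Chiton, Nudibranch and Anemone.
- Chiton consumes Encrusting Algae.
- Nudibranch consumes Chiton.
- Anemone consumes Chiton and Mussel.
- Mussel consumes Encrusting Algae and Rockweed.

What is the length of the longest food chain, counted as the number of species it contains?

One longest chain: Encrusting Algae → Chiton → Nudibranch → Sea Star.
It has 4 species and 3 links.

4 species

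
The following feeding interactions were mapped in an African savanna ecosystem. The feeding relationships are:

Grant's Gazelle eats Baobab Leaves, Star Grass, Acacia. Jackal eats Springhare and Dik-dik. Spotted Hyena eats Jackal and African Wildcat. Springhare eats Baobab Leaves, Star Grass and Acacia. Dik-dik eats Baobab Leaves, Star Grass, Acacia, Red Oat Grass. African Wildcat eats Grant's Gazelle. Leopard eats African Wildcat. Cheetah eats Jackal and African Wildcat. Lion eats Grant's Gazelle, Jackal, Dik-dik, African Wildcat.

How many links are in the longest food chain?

One longest chain: Acacia → Grant's Gazelle → African Wildcat → Leopard.
It has 4 species and 3 links.

3 links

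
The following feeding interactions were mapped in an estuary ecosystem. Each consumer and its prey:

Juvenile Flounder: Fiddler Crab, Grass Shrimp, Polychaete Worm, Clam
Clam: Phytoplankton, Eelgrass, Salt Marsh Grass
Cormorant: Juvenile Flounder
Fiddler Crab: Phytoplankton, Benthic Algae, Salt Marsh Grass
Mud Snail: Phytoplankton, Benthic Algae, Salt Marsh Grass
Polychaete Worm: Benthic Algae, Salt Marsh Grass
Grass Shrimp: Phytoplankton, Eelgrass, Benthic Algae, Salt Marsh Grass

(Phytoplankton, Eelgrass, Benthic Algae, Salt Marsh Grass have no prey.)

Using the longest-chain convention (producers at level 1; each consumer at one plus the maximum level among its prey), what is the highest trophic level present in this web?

Producers (level 1): Phytoplankton, Eelgrass, Benthic Algae, Salt Marsh Grass.
Phytoplankton → Clam → Juvenile Flounder → Cormorant gives Cormorant level 4.
No species has a prey at level 4, so no species reaches level 5.

4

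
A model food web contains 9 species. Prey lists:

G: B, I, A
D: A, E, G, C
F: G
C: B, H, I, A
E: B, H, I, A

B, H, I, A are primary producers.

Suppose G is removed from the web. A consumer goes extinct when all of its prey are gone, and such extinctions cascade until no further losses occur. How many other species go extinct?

1

Remove G.
Round 1: F (all prey gone) → extinct.
No further losses. Total secondary extinctions: 1.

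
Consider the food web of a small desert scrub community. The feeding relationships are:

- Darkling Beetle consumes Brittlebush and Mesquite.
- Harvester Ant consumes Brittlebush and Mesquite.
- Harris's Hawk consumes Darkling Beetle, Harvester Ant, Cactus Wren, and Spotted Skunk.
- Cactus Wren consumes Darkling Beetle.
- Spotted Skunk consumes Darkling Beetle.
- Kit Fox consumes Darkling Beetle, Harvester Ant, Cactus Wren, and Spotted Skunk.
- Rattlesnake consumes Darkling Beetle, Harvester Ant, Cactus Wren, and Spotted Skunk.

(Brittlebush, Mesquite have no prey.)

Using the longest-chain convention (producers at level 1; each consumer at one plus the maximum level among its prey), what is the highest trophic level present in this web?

4

Producers (level 1): Brittlebush, Mesquite.
Brittlebush → Darkling Beetle → Spotted Skunk → Kit Fox gives Kit Fox level 4.
No species has a prey at level 4, so no species reaches level 5.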